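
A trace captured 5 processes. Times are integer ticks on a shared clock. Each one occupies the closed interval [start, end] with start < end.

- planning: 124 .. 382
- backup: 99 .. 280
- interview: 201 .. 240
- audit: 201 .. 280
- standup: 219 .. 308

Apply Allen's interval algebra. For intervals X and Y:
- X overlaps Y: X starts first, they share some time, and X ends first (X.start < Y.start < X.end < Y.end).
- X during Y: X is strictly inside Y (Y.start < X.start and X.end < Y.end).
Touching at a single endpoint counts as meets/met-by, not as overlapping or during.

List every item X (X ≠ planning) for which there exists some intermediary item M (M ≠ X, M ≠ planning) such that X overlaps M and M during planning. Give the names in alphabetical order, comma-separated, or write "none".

Target planning = [124, 382].
Intermediaries M with M during planning: audit, interview, standup.
Via audit — items with X overlaps audit: none.
Via interview — items with X overlaps interview: none.
Via standup — items with X overlaps standup: audit, backup, interview.
Union: audit, backup, interview.

audit, backup, interview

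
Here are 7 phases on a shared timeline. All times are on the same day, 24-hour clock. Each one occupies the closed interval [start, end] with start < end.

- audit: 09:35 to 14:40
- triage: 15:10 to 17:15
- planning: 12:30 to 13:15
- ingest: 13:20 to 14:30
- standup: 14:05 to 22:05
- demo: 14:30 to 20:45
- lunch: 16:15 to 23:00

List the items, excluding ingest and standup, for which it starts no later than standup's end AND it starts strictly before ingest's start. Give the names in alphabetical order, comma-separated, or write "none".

audit, planning

Conditions: its start is no later than standup's end (X.start <= 22:05) AND its start is strictly before ingest's start (X.start < 13:20).
audit: start 09:35 <= 22:05? ✓; start 09:35 < 13:20? ✓ → yes.
demo: start 14:30 <= 22:05? ✓; start 14:30 < 13:20? ✗ → no.
lunch: start 16:15 <= 22:05? ✓; start 16:15 < 13:20? ✗ → no.
planning: start 12:30 <= 22:05? ✓; start 12:30 < 13:20? ✓ → yes.
triage: start 15:10 <= 22:05? ✓; start 15:10 < 13:20? ✗ → no.
Result: audit, planning.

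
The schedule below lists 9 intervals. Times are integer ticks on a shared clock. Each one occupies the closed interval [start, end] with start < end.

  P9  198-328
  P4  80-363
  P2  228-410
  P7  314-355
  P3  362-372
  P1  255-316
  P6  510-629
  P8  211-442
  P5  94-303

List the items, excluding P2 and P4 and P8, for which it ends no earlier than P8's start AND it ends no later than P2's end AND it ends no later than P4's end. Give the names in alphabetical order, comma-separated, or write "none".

P1, P5, P7, P9

Conditions: its end is no earlier than P8's start (X.end >= 211) AND its end is no later than P2's end (X.end <= 410) AND its end is no later than P4's end (X.end <= 363).
P1: end 316 >= 211? ✓; end 316 <= 410? ✓; end 316 <= 363? ✓ → yes.
P3: end 372 >= 211? ✓; end 372 <= 410? ✓; end 372 <= 363? ✗ → no.
P5: end 303 >= 211? ✓; end 303 <= 410? ✓; end 303 <= 363? ✓ → yes.
P6: end 629 >= 211? ✓; end 629 <= 410? ✗; end 629 <= 363? ✗ → no.
P7: end 355 >= 211? ✓; end 355 <= 410? ✓; end 355 <= 363? ✓ → yes.
P9: end 328 >= 211? ✓; end 328 <= 410? ✓; end 328 <= 363? ✓ → yes.
Result: P1, P5, P7, P9.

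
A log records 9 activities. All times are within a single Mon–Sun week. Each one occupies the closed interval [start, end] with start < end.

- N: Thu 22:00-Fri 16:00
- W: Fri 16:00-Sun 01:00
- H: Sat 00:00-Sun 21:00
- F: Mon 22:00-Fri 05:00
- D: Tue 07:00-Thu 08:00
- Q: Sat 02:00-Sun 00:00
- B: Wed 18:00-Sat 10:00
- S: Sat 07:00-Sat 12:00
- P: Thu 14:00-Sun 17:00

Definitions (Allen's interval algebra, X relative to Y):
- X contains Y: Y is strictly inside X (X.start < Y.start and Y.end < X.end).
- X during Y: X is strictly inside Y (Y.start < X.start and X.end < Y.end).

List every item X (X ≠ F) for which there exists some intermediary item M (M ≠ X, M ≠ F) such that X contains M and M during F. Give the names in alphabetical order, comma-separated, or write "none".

none

Target F = [Mon 22:00, Fri 05:00].
Intermediaries M with M during F: D.
Via D — items with X contains D: none.
Union: none.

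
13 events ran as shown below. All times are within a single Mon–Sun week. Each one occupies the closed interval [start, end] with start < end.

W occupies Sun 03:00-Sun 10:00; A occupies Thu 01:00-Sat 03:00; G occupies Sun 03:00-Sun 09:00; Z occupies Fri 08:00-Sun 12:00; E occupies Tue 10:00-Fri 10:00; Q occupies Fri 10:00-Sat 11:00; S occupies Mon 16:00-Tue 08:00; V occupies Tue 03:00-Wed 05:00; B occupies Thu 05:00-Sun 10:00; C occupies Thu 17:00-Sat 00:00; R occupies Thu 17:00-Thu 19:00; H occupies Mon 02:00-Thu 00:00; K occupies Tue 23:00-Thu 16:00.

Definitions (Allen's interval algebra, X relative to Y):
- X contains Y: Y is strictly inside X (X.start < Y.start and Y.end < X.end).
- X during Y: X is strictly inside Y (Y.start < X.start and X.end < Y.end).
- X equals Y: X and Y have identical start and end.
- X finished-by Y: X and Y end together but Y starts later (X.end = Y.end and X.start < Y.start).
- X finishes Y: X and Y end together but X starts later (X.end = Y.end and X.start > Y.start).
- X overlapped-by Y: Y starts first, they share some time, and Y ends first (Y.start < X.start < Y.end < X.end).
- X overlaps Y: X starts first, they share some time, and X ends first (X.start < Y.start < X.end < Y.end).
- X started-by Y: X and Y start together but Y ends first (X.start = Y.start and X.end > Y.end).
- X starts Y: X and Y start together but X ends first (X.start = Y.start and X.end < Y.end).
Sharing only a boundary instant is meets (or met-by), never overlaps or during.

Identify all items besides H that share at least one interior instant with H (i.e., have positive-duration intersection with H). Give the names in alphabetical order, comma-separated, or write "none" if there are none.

E, K, S, V

Target H = [Mon 02:00, Thu 00:00].
A [Thu 01:00, Sat 03:00] → after → no.
B [Thu 05:00, Sun 10:00] → after → no.
C [Thu 17:00, Sat 00:00] → after → no.
E [Tue 10:00, Fri 10:00] → overlapped-by → yes.
G [Sun 03:00, Sun 09:00] → after → no.
K [Tue 23:00, Thu 16:00] → overlapped-by → yes.
Q [Fri 10:00, Sat 11:00] → after → no.
R [Thu 17:00, Thu 19:00] → after → no.
S [Mon 16:00, Tue 08:00] → during → yes.
V [Tue 03:00, Wed 05:00] → during → yes.
W [Sun 03:00, Sun 10:00] → after → no.
Z [Fri 08:00, Sun 12:00] → after → no.
Result: E, K, S, V.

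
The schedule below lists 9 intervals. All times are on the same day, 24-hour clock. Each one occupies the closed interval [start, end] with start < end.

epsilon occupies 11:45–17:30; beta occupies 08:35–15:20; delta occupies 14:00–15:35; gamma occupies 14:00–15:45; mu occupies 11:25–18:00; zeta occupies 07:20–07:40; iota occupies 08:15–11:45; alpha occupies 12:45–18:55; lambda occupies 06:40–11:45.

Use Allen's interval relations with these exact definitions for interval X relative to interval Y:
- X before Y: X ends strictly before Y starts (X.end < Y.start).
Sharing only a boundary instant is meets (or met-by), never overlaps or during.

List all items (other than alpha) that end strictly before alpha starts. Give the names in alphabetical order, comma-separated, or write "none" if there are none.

Target alpha = [12:45, 18:55].
beta [08:35, 15:20] → overlaps → no.
delta [14:00, 15:35] → during → no.
epsilon [11:45, 17:30] → overlaps → no.
gamma [14:00, 15:45] → during → no.
iota [08:15, 11:45] → before → yes.
lambda [06:40, 11:45] → before → yes.
mu [11:25, 18:00] → overlaps → no.
zeta [07:20, 07:40] → before → yes.
Result: iota, lambda, zeta.

iota, lambda, zeta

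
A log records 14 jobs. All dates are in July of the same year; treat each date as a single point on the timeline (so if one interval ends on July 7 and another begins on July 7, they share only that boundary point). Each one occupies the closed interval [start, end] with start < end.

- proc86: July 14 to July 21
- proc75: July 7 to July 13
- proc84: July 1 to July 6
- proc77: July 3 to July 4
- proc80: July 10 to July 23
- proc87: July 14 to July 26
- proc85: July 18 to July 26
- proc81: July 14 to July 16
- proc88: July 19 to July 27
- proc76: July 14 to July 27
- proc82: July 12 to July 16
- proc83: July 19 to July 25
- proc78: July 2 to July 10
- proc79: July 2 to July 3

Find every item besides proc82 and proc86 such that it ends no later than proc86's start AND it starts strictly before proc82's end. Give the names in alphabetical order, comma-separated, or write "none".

Conditions: its end is no later than proc86's start (X.end <= July 14) AND its start is strictly before proc82's end (X.start < July 16).
proc75: end July 13 <= July 14? ✓; start July 7 < July 16? ✓ → yes.
proc76: end July 27 <= July 14? ✗; start July 14 < July 16? ✓ → no.
proc77: end July 4 <= July 14? ✓; start July 3 < July 16? ✓ → yes.
proc78: end July 10 <= July 14? ✓; start July 2 < July 16? ✓ → yes.
proc79: end July 3 <= July 14? ✓; start July 2 < July 16? ✓ → yes.
proc80: end July 23 <= July 14? ✗; start July 10 < July 16? ✓ → no.
proc81: end July 16 <= July 14? ✗; start July 14 < July 16? ✓ → no.
proc83: end July 25 <= July 14? ✗; start July 19 < July 16? ✗ → no.
proc84: end July 6 <= July 14? ✓; start July 1 < July 16? ✓ → yes.
proc85: end July 26 <= July 14? ✗; start July 18 < July 16? ✗ → no.
proc87: end July 26 <= July 14? ✗; start July 14 < July 16? ✓ → no.
proc88: end July 27 <= July 14? ✗; start July 19 < July 16? ✗ → no.
Result: proc75, proc77, proc78, proc79, proc84.

proc75, proc77, proc78, proc79, proc84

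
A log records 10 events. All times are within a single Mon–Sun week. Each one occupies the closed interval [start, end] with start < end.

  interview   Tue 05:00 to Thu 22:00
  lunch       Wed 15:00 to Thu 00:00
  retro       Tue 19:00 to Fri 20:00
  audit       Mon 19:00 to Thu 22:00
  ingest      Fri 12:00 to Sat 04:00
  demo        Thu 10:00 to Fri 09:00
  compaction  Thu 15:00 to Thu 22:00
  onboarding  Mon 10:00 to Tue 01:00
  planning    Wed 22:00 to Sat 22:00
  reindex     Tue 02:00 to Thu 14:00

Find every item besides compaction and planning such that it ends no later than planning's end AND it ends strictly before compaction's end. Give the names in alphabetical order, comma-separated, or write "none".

lunch, onboarding, reindex

Conditions: its end is no later than planning's end (X.end <= Sat 22:00) AND its end is strictly before compaction's end (X.end < Thu 22:00).
audit: end Thu 22:00 <= Sat 22:00? ✓; end Thu 22:00 < Thu 22:00? ✗ → no.
demo: end Fri 09:00 <= Sat 22:00? ✓; end Fri 09:00 < Thu 22:00? ✗ → no.
ingest: end Sat 04:00 <= Sat 22:00? ✓; end Sat 04:00 < Thu 22:00? ✗ → no.
interview: end Thu 22:00 <= Sat 22:00? ✓; end Thu 22:00 < Thu 22:00? ✗ → no.
lunch: end Thu 00:00 <= Sat 22:00? ✓; end Thu 00:00 < Thu 22:00? ✓ → yes.
onboarding: end Tue 01:00 <= Sat 22:00? ✓; end Tue 01:00 < Thu 22:00? ✓ → yes.
reindex: end Thu 14:00 <= Sat 22:00? ✓; end Thu 14:00 < Thu 22:00? ✓ → yes.
retro: end Fri 20:00 <= Sat 22:00? ✓; end Fri 20:00 < Thu 22:00? ✗ → no.
Result: lunch, onboarding, reindex.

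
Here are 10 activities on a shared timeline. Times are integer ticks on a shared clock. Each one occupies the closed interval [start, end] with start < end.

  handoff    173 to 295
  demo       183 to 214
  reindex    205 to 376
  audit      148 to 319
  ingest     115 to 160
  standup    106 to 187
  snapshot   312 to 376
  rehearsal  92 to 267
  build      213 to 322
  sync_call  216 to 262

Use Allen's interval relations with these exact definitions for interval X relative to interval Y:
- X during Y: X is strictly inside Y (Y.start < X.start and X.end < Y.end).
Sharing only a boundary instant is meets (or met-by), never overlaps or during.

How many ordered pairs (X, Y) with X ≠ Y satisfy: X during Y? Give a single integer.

Checking all 90 ordered pairs for relation 'during'; matching pairs in alphabetical order:
(build, reindex): build during reindex ✓
(demo, audit): demo during audit ✓
(demo, handoff): demo during handoff ✓
(demo, rehearsal): demo during rehearsal ✓
(handoff, audit): handoff during audit ✓
(ingest, rehearsal): ingest during rehearsal ✓
(ingest, standup): ingest during standup ✓
(standup, rehearsal): standup during rehearsal ✓
(sync_call, audit): sync_call during audit ✓
(sync_call, build): sync_call during build ✓
(sync_call, handoff): sync_call during handoff ✓
(sync_call, rehearsal): sync_call during rehearsal ✓
(sync_call, reindex): sync_call during reindex ✓
Count: 13.

13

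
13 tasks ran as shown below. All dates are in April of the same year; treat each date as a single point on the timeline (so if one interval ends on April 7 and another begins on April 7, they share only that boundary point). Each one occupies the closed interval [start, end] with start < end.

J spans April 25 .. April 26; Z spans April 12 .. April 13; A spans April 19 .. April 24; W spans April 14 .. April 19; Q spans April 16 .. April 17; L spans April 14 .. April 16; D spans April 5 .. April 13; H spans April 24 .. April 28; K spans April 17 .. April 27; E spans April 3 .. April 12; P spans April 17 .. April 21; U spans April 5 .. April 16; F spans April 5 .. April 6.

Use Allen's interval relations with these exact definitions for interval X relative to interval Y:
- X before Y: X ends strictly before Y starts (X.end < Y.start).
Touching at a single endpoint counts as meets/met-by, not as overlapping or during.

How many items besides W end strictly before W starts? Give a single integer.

4

Target W = [April 14, April 19].
A [April 19, April 24] → met-by → no.
D [April 5, April 13] → before → counts.
E [April 3, April 12] → before → counts.
F [April 5, April 6] → before → counts.
H [April 24, April 28] → after → no.
J [April 25, April 26] → after → no.
K [April 17, April 27] → overlapped-by → no.
L [April 14, April 16] → starts → no.
P [April 17, April 21] → overlapped-by → no.
Q [April 16, April 17] → during → no.
U [April 5, April 16] → overlaps → no.
Z [April 12, April 13] → before → counts.
Total: 4.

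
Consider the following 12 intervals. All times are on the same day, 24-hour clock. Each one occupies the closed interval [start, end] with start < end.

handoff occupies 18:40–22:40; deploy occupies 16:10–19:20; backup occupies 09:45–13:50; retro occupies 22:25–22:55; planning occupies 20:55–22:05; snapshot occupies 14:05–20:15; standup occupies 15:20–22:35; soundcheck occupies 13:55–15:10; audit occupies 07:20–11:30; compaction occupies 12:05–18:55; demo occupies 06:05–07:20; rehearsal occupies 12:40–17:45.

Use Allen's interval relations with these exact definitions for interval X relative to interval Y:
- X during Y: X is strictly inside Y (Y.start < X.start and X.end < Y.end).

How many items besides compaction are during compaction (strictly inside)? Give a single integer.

2

Target compaction = [12:05, 18:55].
audit [07:20, 11:30] → before → no.
backup [09:45, 13:50] → overlaps → no.
demo [06:05, 07:20] → before → no.
deploy [16:10, 19:20] → overlapped-by → no.
handoff [18:40, 22:40] → overlapped-by → no.
planning [20:55, 22:05] → after → no.
rehearsal [12:40, 17:45] → during → counts.
retro [22:25, 22:55] → after → no.
snapshot [14:05, 20:15] → overlapped-by → no.
soundcheck [13:55, 15:10] → during → counts.
standup [15:20, 22:35] → overlapped-by → no.
Total: 2.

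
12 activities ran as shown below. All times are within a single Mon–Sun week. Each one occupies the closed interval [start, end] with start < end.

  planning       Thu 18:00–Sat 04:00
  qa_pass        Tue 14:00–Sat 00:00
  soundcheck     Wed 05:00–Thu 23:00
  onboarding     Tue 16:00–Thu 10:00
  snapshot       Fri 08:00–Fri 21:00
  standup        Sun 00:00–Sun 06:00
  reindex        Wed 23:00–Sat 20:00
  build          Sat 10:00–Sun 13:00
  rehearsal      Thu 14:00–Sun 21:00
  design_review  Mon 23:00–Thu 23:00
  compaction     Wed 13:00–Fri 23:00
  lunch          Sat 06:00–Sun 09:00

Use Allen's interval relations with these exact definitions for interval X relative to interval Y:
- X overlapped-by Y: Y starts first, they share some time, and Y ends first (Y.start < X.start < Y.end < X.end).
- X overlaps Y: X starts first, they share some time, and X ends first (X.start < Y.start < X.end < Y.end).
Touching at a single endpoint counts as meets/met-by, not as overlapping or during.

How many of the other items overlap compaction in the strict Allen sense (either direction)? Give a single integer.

Target compaction = [Wed 13:00, Fri 23:00].
build [Sat 10:00, Sun 13:00] → after → no.
design_review [Mon 23:00, Thu 23:00] → overlaps → counts.
lunch [Sat 06:00, Sun 09:00] → after → no.
onboarding [Tue 16:00, Thu 10:00] → overlaps → counts.
planning [Thu 18:00, Sat 04:00] → overlapped-by → counts.
qa_pass [Tue 14:00, Sat 00:00] → contains → no.
rehearsal [Thu 14:00, Sun 21:00] → overlapped-by → counts.
reindex [Wed 23:00, Sat 20:00] → overlapped-by → counts.
snapshot [Fri 08:00, Fri 21:00] → during → no.
soundcheck [Wed 05:00, Thu 23:00] → overlaps → counts.
standup [Sun 00:00, Sun 06:00] → after → no.
Total: 6.

6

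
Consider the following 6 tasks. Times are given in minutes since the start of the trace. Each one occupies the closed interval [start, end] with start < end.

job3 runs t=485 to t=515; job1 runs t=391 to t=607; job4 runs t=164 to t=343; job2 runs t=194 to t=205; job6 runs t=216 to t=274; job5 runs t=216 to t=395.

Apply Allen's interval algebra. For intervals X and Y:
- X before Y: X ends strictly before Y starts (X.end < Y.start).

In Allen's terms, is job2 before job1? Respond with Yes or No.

job2 = [t=194, t=205], job1 = [t=391, t=607].
Actual relation of job2 to job1: before.
Asked whether 'before' holds → Yes.

Yes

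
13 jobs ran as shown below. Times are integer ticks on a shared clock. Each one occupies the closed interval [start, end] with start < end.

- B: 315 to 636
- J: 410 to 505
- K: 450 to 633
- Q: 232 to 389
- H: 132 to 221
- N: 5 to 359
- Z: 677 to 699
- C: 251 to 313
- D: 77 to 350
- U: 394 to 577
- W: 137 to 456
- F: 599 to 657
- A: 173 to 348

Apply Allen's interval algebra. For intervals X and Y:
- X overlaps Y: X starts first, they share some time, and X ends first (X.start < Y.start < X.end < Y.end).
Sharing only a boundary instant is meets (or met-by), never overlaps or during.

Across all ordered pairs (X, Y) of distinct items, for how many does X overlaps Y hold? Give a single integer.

19

Checking all 156 ordered pairs for relation 'overlaps'; matching pairs in alphabetical order:
(A, B): A overlaps B ✓
(A, Q): A overlaps Q ✓
(B, F): B overlaps F ✓
(D, B): D overlaps B ✓
(D, Q): D overlaps Q ✓
(D, W): D overlaps W ✓
(H, A): H overlaps A ✓
(H, W): H overlaps W ✓
(J, K): J overlaps K ✓
(K, F): K overlaps F ✓
(N, B): N overlaps B ✓
(N, Q): N overlaps Q ✓
(N, W): N overlaps W ✓
(Q, B): Q overlaps B ✓
(U, K): U overlaps K ✓
(W, B): W overlaps B ✓
(W, J): W overlaps J ✓
(W, K): W overlaps K ✓
(W, U): W overlaps U ✓
Count: 19.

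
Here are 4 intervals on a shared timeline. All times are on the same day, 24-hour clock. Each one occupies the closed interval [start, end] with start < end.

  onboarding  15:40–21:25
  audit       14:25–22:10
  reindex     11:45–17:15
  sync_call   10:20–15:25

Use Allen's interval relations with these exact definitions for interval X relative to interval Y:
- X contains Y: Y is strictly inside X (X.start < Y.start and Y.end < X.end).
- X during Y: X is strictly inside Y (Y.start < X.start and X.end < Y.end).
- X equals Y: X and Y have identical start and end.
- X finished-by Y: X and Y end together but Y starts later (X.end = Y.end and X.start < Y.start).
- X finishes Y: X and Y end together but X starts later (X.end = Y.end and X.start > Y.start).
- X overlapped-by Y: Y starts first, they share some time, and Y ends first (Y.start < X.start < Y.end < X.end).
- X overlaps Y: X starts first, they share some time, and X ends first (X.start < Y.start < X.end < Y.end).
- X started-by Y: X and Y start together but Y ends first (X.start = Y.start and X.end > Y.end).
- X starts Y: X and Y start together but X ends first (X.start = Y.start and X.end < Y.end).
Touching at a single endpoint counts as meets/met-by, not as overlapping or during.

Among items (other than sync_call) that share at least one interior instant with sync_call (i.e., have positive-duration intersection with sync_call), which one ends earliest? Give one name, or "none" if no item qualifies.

reindex

Target sync_call = [10:20, 15:25].
audit [14:25, 22:10] → overlapped-by → candidate.
onboarding [15:40, 21:25] → after → excluded.
reindex [11:45, 17:15] → overlapped-by → candidate.
Among candidates, earliest end is 17:15 → reindex.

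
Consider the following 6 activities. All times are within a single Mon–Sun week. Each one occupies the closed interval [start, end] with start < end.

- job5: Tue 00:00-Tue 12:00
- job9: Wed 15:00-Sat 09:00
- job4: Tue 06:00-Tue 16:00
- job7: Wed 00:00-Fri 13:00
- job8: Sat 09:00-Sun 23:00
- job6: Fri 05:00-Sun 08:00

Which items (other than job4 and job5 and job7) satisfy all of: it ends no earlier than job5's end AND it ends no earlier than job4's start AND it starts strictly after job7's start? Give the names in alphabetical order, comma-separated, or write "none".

Conditions: its end is no earlier than job5's end (X.end >= Tue 12:00) AND its end is no earlier than job4's start (X.end >= Tue 06:00) AND its start is strictly after job7's start (X.start > Wed 00:00).
job6: end Sun 08:00 >= Tue 12:00? ✓; end Sun 08:00 >= Tue 06:00? ✓; start Fri 05:00 > Wed 00:00? ✓ → yes.
job8: end Sun 23:00 >= Tue 12:00? ✓; end Sun 23:00 >= Tue 06:00? ✓; start Sat 09:00 > Wed 00:00? ✓ → yes.
job9: end Sat 09:00 >= Tue 12:00? ✓; end Sat 09:00 >= Tue 06:00? ✓; start Wed 15:00 > Wed 00:00? ✓ → yes.
Result: job6, job8, job9.

job6, job8, job9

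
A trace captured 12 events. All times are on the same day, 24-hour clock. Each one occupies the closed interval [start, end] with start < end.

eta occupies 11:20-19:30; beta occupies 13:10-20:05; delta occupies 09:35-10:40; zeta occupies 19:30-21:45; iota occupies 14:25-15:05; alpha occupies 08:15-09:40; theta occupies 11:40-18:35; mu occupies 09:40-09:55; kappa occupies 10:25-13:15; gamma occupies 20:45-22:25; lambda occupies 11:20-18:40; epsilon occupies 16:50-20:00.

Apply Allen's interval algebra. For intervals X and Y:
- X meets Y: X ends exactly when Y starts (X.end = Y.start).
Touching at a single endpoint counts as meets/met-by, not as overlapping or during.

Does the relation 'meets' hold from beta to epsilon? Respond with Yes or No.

No

beta = [13:10, 20:05], epsilon = [16:50, 20:00].
Actual relation of beta to epsilon: contains.
Asked whether 'meets' holds → No.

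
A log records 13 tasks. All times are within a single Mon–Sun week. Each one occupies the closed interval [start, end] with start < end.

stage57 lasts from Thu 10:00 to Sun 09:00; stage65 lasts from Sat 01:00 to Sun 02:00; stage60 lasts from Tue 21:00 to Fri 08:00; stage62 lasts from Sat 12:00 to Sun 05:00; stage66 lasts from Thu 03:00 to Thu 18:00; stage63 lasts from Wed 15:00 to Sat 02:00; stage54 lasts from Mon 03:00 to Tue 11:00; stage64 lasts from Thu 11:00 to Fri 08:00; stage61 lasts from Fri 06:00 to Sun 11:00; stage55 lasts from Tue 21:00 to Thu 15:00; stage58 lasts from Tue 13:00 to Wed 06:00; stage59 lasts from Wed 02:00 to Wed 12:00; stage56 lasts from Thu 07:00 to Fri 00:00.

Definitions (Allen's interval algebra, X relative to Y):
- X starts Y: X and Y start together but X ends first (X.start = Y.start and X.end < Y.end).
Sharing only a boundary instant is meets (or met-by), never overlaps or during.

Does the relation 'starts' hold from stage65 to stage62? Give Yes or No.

stage65 = [Sat 01:00, Sun 02:00], stage62 = [Sat 12:00, Sun 05:00].
Actual relation of stage65 to stage62: overlaps.
Asked whether 'starts' holds → No.

No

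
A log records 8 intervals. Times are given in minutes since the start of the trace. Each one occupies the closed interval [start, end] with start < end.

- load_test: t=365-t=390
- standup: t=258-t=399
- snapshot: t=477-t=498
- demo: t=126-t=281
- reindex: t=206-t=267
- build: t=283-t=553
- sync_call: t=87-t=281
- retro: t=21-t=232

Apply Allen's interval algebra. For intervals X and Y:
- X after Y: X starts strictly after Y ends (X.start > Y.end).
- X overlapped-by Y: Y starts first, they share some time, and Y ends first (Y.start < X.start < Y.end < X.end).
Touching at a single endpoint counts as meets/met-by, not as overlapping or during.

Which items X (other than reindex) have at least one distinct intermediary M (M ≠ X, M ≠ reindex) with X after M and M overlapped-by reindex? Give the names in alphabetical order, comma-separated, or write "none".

snapshot

Target reindex = [t=206, t=267].
Intermediaries M with M overlapped-by reindex: standup.
Via standup — items with X after standup: snapshot.
Union: snapshot.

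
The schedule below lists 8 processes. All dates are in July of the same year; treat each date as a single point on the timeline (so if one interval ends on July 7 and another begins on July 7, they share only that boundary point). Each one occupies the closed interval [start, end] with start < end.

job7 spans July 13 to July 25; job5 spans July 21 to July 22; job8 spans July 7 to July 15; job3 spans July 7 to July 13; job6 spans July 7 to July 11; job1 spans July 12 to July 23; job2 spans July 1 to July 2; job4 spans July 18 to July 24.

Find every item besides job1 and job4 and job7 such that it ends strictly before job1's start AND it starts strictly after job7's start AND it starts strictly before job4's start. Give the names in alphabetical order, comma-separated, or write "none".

none

Conditions: its end is strictly before job1's start (X.end < July 12) AND its start is strictly after job7's start (X.start > July 13) AND its start is strictly before job4's start (X.start < July 18).
job2: end July 2 < July 12? ✓; start July 1 > July 13? ✗; start July 1 < July 18? ✓ → no.
job3: end July 13 < July 12? ✗; start July 7 > July 13? ✗; start July 7 < July 18? ✓ → no.
job5: end July 22 < July 12? ✗; start July 21 > July 13? ✓; start July 21 < July 18? ✗ → no.
job6: end July 11 < July 12? ✓; start July 7 > July 13? ✗; start July 7 < July 18? ✓ → no.
job8: end July 15 < July 12? ✗; start July 7 > July 13? ✗; start July 7 < July 18? ✓ → no.
Result: none.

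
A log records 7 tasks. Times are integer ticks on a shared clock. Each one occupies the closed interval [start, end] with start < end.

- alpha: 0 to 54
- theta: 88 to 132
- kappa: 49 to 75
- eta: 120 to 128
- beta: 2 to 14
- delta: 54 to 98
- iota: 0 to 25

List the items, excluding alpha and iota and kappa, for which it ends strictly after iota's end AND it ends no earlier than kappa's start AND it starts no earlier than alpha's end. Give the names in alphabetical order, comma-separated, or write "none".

Conditions: its end is strictly after iota's end (X.end > 25) AND its end is no earlier than kappa's start (X.end >= 49) AND its start is no earlier than alpha's end (X.start >= 54).
beta: end 14 > 25? ✗; end 14 >= 49? ✗; start 2 >= 54? ✗ → no.
delta: end 98 > 25? ✓; end 98 >= 49? ✓; start 54 >= 54? ✓ → yes.
eta: end 128 > 25? ✓; end 128 >= 49? ✓; start 120 >= 54? ✓ → yes.
theta: end 132 > 25? ✓; end 132 >= 49? ✓; start 88 >= 54? ✓ → yes.
Result: delta, eta, theta.

delta, eta, theta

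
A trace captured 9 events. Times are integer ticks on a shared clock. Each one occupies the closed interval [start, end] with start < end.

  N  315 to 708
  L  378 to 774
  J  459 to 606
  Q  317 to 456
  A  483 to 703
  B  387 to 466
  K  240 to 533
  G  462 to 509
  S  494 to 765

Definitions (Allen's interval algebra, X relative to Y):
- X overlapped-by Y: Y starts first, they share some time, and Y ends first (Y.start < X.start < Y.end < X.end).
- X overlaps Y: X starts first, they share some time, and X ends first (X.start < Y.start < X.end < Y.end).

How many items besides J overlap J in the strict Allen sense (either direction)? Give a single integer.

Target J = [459, 606].
A [483, 703] → overlapped-by → counts.
B [387, 466] → overlaps → counts.
G [462, 509] → during → no.
K [240, 533] → overlaps → counts.
L [378, 774] → contains → no.
N [315, 708] → contains → no.
Q [317, 456] → before → no.
S [494, 765] → overlapped-by → counts.
Total: 4.

4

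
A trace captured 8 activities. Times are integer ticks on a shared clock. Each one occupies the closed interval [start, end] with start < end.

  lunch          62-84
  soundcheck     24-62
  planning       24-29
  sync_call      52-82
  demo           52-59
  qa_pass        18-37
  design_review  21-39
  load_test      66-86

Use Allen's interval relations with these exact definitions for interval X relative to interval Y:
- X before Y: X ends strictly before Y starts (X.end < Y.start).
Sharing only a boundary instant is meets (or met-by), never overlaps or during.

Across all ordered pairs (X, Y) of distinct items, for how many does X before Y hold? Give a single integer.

Checking all 56 ordered pairs for relation 'before'; matching pairs in alphabetical order:
(demo, load_test): demo before load_test ✓
(demo, lunch): demo before lunch ✓
(design_review, demo): design_review before demo ✓
(design_review, load_test): design_review before load_test ✓
(design_review, lunch): design_review before lunch ✓
(design_review, sync_call): design_review before sync_call ✓
(planning, demo): planning before demo ✓
(planning, load_test): planning before load_test ✓
(planning, lunch): planning before lunch ✓
(planning, sync_call): planning before sync_call ✓
(qa_pass, demo): qa_pass before demo ✓
(qa_pass, load_test): qa_pass before load_test ✓
(qa_pass, lunch): qa_pass before lunch ✓
(qa_pass, sync_call): qa_pass before sync_call ✓
(soundcheck, load_test): soundcheck before load_test ✓
Count: 15.

15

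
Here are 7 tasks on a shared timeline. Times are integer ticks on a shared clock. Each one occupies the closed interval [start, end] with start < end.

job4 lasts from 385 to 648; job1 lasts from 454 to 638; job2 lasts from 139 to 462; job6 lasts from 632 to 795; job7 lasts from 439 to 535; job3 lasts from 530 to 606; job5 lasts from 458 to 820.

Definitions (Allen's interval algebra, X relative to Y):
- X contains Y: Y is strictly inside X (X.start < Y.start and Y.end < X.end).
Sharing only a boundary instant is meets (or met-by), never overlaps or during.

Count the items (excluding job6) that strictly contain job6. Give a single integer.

1

Target job6 = [632, 795].
job1 [454, 638] → overlaps → no.
job2 [139, 462] → before → no.
job3 [530, 606] → before → no.
job4 [385, 648] → overlaps → no.
job5 [458, 820] → contains → counts.
job7 [439, 535] → before → no.
Total: 1.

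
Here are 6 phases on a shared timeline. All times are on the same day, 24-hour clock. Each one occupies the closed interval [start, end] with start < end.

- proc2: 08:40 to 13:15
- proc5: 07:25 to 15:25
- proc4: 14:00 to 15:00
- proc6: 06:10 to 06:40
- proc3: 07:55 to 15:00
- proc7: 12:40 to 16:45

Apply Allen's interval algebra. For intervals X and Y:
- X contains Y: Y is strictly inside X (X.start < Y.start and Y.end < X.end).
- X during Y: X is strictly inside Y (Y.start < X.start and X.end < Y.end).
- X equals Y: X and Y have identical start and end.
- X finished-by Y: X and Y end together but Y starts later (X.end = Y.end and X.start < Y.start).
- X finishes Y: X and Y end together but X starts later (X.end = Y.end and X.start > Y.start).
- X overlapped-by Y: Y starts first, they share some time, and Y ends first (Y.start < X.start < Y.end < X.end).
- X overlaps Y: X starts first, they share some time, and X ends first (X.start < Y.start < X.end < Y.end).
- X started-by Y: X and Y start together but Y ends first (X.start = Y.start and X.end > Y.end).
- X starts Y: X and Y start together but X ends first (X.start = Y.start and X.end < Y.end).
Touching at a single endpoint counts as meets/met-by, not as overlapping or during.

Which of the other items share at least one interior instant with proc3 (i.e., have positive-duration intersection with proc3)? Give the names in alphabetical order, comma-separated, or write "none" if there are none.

Target proc3 = [07:55, 15:00].
proc2 [08:40, 13:15] → during → yes.
proc4 [14:00, 15:00] → finishes → yes.
proc5 [07:25, 15:25] → contains → yes.
proc6 [06:10, 06:40] → before → no.
proc7 [12:40, 16:45] → overlapped-by → yes.
Result: proc2, proc4, proc5, proc7.

proc2, proc4, proc5, proc7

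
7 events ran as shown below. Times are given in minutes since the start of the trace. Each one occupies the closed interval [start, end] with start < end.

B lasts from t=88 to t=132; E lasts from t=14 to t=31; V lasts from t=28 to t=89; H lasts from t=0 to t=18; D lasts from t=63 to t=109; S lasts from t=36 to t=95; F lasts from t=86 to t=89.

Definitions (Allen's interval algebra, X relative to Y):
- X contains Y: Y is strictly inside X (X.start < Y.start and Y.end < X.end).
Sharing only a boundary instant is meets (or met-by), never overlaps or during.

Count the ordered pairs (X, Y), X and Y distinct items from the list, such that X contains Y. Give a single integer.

2

Checking all 42 ordered pairs for relation 'contains'; matching pairs in alphabetical order:
(D, F): D contains F ✓
(S, F): S contains F ✓
Count: 2.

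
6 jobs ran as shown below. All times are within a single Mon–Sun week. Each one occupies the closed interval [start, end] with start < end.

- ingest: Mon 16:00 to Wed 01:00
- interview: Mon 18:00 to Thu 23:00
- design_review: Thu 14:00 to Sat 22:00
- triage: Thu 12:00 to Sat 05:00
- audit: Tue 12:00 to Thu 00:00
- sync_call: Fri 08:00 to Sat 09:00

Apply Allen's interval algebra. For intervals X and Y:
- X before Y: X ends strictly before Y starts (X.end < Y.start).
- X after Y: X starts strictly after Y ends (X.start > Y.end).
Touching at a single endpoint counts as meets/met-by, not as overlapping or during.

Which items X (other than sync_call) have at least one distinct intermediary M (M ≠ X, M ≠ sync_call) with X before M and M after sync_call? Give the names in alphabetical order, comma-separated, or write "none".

Target sync_call = [Fri 08:00, Sat 09:00].
Intermediaries M with M after sync_call: none.
Union: none.

none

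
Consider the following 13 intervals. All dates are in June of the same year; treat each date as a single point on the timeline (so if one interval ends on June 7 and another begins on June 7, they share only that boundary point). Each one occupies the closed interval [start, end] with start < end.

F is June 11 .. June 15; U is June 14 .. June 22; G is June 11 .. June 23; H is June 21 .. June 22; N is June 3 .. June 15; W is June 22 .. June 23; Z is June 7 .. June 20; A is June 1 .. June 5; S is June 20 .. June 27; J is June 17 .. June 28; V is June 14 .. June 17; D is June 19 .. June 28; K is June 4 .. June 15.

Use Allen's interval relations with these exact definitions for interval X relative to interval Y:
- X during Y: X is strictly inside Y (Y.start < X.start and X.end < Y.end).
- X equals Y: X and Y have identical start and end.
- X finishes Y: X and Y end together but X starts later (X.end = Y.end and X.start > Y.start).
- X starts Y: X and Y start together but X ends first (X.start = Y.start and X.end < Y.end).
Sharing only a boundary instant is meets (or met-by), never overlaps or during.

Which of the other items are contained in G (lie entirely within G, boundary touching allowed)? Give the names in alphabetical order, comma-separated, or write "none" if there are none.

Target G = [June 11, June 23].
A [June 1, June 5] → before → no.
D [June 19, June 28] → overlapped-by → no.
F [June 11, June 15] → starts → yes.
H [June 21, June 22] → during → yes.
J [June 17, June 28] → overlapped-by → no.
K [June 4, June 15] → overlaps → no.
N [June 3, June 15] → overlaps → no.
S [June 20, June 27] → overlapped-by → no.
U [June 14, June 22] → during → yes.
V [June 14, June 17] → during → yes.
W [June 22, June 23] → finishes → yes.
Z [June 7, June 20] → overlaps → no.
Result: F, H, U, V, W.

F, H, U, V, W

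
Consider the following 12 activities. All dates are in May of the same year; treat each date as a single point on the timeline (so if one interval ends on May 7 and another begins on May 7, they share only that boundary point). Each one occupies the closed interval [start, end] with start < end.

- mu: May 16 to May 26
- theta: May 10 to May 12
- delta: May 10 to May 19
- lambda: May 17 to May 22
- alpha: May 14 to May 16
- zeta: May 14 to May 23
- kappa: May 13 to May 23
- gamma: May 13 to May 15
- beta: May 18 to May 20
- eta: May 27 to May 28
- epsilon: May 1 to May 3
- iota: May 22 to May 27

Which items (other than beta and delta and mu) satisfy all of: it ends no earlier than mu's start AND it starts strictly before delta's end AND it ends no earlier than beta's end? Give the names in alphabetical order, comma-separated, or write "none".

kappa, lambda, zeta

Conditions: its end is no earlier than mu's start (X.end >= May 16) AND its start is strictly before delta's end (X.start < May 19) AND its end is no earlier than beta's end (X.end >= May 20).
alpha: end May 16 >= May 16? ✓; start May 14 < May 19? ✓; end May 16 >= May 20? ✗ → no.
epsilon: end May 3 >= May 16? ✗; start May 1 < May 19? ✓; end May 3 >= May 20? ✗ → no.
eta: end May 28 >= May 16? ✓; start May 27 < May 19? ✗; end May 28 >= May 20? ✓ → no.
gamma: end May 15 >= May 16? ✗; start May 13 < May 19? ✓; end May 15 >= May 20? ✗ → no.
iota: end May 27 >= May 16? ✓; start May 22 < May 19? ✗; end May 27 >= May 20? ✓ → no.
kappa: end May 23 >= May 16? ✓; start May 13 < May 19? ✓; end May 23 >= May 20? ✓ → yes.
lambda: end May 22 >= May 16? ✓; start May 17 < May 19? ✓; end May 22 >= May 20? ✓ → yes.
theta: end May 12 >= May 16? ✗; start May 10 < May 19? ✓; end May 12 >= May 20? ✗ → no.
zeta: end May 23 >= May 16? ✓; start May 14 < May 19? ✓; end May 23 >= May 20? ✓ → yes.
Result: kappa, lambda, zeta.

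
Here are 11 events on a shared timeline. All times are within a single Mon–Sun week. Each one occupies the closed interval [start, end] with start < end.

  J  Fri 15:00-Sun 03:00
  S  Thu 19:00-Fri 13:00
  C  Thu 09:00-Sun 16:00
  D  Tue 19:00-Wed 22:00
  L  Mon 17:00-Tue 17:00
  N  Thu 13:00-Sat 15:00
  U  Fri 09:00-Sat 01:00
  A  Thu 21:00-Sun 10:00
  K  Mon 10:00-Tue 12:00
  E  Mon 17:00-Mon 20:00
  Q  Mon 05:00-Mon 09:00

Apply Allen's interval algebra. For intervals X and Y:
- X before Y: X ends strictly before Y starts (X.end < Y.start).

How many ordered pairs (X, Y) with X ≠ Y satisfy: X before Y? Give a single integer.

38

Checking all 110 ordered pairs for relation 'before'; matching pairs in alphabetical order:
(D, A): D before A ✓
(D, C): D before C ✓
(D, J): D before J ✓
(D, N): D before N ✓
(D, S): D before S ✓
(D, U): D before U ✓
(E, A): E before A ✓
(E, C): E before C ✓
(E, D): E before D ✓
(E, J): E before J ✓
(E, N): E before N ✓
(E, S): E before S ✓
(E, U): E before U ✓
(K, A): K before A ✓
(K, C): K before C ✓
(K, D): K before D ✓
(K, J): K before J ✓
(K, N): K before N ✓
(K, S): K before S ✓
(K, U): K before U ✓
(L, A): L before A ✓
(L, C): L before C ✓
(L, D): L before D ✓
(L, J): L before J ✓
... plus 14 further pairs not listed.
Count: 38.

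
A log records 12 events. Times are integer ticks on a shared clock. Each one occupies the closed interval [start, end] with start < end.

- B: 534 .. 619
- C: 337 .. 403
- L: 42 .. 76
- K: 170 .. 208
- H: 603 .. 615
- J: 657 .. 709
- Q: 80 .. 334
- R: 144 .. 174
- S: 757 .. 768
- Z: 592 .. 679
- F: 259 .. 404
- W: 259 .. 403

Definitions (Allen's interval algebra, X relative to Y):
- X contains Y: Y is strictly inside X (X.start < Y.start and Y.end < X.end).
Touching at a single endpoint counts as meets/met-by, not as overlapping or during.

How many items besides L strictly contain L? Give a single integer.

Target L = [42, 76].
B [534, 619] → after → no.
C [337, 403] → after → no.
F [259, 404] → after → no.
H [603, 615] → after → no.
J [657, 709] → after → no.
K [170, 208] → after → no.
Q [80, 334] → after → no.
R [144, 174] → after → no.
S [757, 768] → after → no.
W [259, 403] → after → no.
Z [592, 679] → after → no.
Total: 0.

0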